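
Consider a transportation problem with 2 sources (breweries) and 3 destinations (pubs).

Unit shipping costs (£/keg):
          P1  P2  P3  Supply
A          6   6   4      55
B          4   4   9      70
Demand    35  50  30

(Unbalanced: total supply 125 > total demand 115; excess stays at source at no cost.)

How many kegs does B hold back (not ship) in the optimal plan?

Minimum-cost shipments:
  A–P1: 15 × £6 = £90
  A–P3: 30 × £4 = £120
  B–P1: 20 × £4 = £80
  B–P2: 50 × £4 = £200
Total cost = £490.
B ships 70 of its 70, leaving 0.

0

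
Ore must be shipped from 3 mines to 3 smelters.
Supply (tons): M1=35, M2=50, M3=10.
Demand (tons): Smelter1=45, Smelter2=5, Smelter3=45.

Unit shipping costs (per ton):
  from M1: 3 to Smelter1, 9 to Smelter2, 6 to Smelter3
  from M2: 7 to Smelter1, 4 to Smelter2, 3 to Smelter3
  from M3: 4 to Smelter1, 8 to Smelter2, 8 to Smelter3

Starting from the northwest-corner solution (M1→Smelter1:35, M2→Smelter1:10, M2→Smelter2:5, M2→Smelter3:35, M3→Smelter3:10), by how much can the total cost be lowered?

Current plan cost = 35·3 + 10·7 + 5·4 + 35·3 + 10·8 = 380.
Optimal plan:
  M1 to Smelter1: 35 tons
  M2 to Smelter2: 5 tons
  M2 to Smelter3: 45 tons
  M3 to Smelter1: 10 tons
Optimal cost = 300.
Saving = 380 − 300 = 80.

80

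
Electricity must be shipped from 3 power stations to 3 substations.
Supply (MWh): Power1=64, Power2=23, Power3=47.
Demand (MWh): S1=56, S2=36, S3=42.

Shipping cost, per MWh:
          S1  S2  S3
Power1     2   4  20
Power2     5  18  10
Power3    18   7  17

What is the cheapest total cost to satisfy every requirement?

893

One minimum-cost allocation:
  Power1→S1: 56 × 2 = 112
  Power1→S2: 8 × 4 = 32
  Power2→S3: 23 × 10 = 230
  Power3→S2: 28 × 7 = 196
  Power3→S3: 19 × 17 = 323
Total = 112 + 32 + 230 + 196 + 323 = 893.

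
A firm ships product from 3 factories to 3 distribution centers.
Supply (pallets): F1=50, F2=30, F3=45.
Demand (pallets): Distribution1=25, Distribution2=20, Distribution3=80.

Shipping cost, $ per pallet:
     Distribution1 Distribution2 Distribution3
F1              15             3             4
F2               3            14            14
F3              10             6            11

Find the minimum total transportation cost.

740

One minimum-cost allocation:
  F1 to Distribution3: 50 × $4 = $200
  F2 to Distribution1: 25 × $3 = $75
  F2 to Distribution3: 5 × $14 = $70
  F3 to Distribution2: 20 × $6 = $120
  F3 to Distribution3: 25 × $11 = $275
Total = 200 + 75 + 70 + 120 + 275 = $740.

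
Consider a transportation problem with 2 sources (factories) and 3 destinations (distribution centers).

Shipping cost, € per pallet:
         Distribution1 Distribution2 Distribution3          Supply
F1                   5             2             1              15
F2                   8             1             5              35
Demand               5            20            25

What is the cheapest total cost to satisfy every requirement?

125

One minimum-cost allocation:
  F1–Distribution3: 15 × €1 = €15
  F2–Distribution1: 5 × €8 = €40
  F2–Distribution2: 20 × €1 = €20
  F2–Distribution3: 10 × €5 = €50
Total = 15 + 40 + 20 + 50 = €125.
(Supply check: F1 ships 15; F2 ships 35.)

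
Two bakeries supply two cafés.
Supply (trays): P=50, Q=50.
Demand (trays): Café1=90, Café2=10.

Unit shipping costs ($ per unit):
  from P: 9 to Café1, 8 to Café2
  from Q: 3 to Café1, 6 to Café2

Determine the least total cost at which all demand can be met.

Optimal allocation:
  P to Café1: 40 × $9 = $360
  P to Café2: 10 × $8 = $80
  Q to Café1: 50 × $3 = $150
Total = 360 + 80 + 150 = $590.

590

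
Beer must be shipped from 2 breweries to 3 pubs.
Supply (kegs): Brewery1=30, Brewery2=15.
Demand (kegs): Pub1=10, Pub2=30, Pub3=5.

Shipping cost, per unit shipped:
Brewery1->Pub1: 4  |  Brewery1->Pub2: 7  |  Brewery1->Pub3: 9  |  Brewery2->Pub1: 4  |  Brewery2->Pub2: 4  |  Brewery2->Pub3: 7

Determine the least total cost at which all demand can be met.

250

A cheapest plan:
  Brewery1->Pub1: 10 × 4 = 40
  Brewery1->Pub2: 15 × 7 = 105
  Brewery1->Pub3: 5 × 9 = 45
  Brewery2->Pub2: 15 × 4 = 60
Total = 40 + 105 + 45 + 60 = 250.
(Supply check: Brewery1 ships 30; Brewery2 ships 15.)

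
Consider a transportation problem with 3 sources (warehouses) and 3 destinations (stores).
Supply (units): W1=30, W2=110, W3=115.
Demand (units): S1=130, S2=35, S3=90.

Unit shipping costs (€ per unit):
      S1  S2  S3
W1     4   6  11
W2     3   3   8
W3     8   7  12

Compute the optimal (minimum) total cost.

A cheapest plan:
  W1→S1: 30 × €4 = €120
  W2→S1: 100 × €3 = €300
  W2→S3: 10 × €8 = €80
  W3→S2: 35 × €7 = €245
  W3→S3: 80 × €12 = €960
Total = 120 + 300 + 80 + 245 + 960 = €1705.
(Supply check: W1 ships 30; W2 ships 110; W3 ships 115.)

1705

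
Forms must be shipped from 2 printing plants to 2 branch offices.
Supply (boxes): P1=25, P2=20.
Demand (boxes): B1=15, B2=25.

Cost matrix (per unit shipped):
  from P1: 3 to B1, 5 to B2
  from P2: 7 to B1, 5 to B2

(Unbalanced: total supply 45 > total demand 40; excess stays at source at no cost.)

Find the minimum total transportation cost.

An optimal shipping plan:
  P1 to B1: 15 boxes
  P1 to B2: 5 boxes
  P2 to B2: 20 boxes
Total cost = 170.

170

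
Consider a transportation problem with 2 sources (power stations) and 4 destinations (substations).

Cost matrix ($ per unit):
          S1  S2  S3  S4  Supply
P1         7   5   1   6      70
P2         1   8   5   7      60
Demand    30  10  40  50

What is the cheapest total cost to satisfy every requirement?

Optimal allocation:
  P1 to S2: 10 MWh
  P1 to S3: 40 MWh
  P1 to S4: 20 MWh
  P2 to S1: 30 MWh
  P2 to S4: 30 MWh
Total cost = $450.
(Supply check: P1 ships 70; P2 ships 60.)

450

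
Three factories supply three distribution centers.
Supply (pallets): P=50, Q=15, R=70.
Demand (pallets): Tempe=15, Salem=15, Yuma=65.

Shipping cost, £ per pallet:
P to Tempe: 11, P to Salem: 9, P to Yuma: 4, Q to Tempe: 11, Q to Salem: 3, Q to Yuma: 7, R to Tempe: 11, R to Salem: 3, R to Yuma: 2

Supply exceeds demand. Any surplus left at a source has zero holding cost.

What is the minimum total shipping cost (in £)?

340

Optimal allocation:
  P->Tempe: 10 × £11 = £110
  Q->Tempe: 5 × £11 = £55
  Q->Salem: 10 × £3 = £30
  R->Salem: 5 × £3 = £15
  R->Yuma: 65 × £2 = £130
Total = 110 + 55 + 30 + 15 + 130 = £340.
(Supply check: P ships 10; Q ships 15; R ships 70.)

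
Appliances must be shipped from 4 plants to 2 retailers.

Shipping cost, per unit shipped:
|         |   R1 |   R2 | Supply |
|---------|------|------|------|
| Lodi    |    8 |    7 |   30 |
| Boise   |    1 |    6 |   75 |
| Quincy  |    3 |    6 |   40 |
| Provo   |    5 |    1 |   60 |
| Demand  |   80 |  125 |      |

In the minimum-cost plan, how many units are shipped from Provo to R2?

60

The minimum-cost plan:
  Lodi->R2: 30 units
  Boise->R1: 75 units
  Quincy->R1: 5 units
  Quincy->R2: 35 units
  Provo->R2: 60 units
Total cost = 570.
So Provo→R2 carries 60 units.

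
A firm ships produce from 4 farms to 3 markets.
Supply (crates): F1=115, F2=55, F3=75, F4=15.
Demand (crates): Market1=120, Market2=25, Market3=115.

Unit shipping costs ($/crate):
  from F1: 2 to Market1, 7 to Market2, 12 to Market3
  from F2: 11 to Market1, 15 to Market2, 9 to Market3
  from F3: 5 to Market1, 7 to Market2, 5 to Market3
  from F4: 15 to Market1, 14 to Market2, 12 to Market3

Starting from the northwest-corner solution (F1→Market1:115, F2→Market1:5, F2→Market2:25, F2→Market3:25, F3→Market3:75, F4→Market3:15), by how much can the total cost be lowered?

110

Current plan cost = 115·2 + 5·11 + 25·15 + 25·9 + 75·5 + 15·12 = $1440.
Optimal plan:
  F1 to Market1: 115 × $2 = $230
  F2 to Market3: 55 × $9 = $495
  F3 to Market1: 5 × $5 = $25
  F3 to Market2: 25 × $7 = $175
  F3 to Market3: 45 × $5 = $225
  F4 to Market3: 15 × $12 = $180
Optimal cost = $1330.
Saving = 1440 − 1330 = $110.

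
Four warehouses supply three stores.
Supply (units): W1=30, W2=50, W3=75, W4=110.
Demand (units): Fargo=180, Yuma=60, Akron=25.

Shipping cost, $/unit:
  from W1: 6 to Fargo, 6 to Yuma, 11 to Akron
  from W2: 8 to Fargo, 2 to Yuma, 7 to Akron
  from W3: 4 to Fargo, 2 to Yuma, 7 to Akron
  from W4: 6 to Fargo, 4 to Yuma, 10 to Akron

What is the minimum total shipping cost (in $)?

Optimal allocation:
  W1–Fargo: 30 × $6 = $180
  W2–Yuma: 25 × $2 = $50
  W2–Akron: 25 × $7 = $175
  W3–Fargo: 75 × $4 = $300
  W4–Fargo: 75 × $6 = $450
  W4–Yuma: 35 × $4 = $140
Total = 180 + 50 + 175 + 300 + 450 + 140 = $1295.

1295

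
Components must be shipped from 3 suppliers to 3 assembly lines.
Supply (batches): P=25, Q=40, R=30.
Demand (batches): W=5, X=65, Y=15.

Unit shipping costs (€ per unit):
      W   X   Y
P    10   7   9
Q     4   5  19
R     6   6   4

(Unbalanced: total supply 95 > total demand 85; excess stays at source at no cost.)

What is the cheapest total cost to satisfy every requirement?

450

One minimum-cost allocation:
  P–X: 15 × €7 = €105
  Q–W: 5 × €4 = €20
  Q–X: 35 × €5 = €175
  R–X: 15 × €6 = €90
  R–Y: 15 × €4 = €60
Total = 105 + 20 + 175 + 90 + 60 = €450.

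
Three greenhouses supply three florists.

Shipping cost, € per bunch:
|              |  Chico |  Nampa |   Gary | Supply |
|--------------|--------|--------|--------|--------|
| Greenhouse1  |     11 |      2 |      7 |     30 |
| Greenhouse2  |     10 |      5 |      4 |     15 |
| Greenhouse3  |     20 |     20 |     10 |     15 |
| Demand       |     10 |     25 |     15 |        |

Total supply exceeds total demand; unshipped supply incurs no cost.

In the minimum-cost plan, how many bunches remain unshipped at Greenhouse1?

0

Minimum-cost shipments:
  Greenhouse1 to Chico: 5 bunches
  Greenhouse1 to Nampa: 25 bunches
  Greenhouse2 to Chico: 5 bunches
  Greenhouse2 to Gary: 10 bunches
  Greenhouse3 to Gary: 5 bunches
Total cost = €245.
Greenhouse1 ships 30 of its 30, leaving 0.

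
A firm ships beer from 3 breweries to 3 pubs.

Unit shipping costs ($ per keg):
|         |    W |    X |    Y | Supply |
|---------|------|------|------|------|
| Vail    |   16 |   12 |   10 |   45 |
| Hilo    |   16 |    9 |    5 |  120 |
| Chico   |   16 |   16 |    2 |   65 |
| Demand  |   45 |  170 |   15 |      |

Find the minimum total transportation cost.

An optimal shipping plan:
  Vail→X: 45 × $12 = $540
  Hilo→X: 120 × $9 = $1080
  Chico→W: 45 × $16 = $720
  Chico→X: 5 × $16 = $80
  Chico→Y: 15 × $2 = $30
Total = 540 + 1080 + 720 + 80 + 30 = $2450.

2450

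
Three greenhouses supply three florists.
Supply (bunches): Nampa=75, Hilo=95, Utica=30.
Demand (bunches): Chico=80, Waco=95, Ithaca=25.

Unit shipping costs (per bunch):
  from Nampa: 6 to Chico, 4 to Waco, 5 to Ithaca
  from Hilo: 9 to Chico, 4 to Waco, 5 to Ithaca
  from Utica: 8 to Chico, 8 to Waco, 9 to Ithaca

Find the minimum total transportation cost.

1045

A cheapest plan:
  Nampa to Chico: 50 × 6 = 300
  Nampa to Ithaca: 25 × 5 = 125
  Hilo to Waco: 95 × 4 = 380
  Utica to Chico: 30 × 8 = 240
Total = 300 + 125 + 380 + 240 = 1045.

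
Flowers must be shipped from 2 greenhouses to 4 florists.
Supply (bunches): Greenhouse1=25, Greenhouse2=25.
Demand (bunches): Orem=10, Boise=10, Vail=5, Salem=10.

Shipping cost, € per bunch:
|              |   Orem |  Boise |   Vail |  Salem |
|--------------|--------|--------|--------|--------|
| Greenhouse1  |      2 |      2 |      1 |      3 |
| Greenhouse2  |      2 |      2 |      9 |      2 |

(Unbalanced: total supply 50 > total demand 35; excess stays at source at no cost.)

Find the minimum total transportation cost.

A cheapest plan:
  Greenhouse1–Orem: 10 × €2 = €20
  Greenhouse1–Boise: 10 × €2 = €20
  Greenhouse1–Vail: 5 × €1 = €5
  Greenhouse2–Salem: 10 × €2 = €20
Total = 20 + 20 + 5 + 20 = €65.
(Supply check: Greenhouse1 ships 25; Greenhouse2 ships 10.)

65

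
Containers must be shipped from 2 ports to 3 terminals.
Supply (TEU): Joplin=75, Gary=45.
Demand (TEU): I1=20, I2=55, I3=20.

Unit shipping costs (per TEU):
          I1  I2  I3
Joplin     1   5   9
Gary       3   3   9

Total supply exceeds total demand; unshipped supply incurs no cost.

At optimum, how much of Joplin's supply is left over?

An optimal plan:
  Joplin to I1: 20 TEU
  Joplin to I2: 10 TEU
  Joplin to I3: 20 TEU
  Gary to I2: 45 TEU
Total cost = 385.
Joplin ships 50 of its 75, leaving 25.

25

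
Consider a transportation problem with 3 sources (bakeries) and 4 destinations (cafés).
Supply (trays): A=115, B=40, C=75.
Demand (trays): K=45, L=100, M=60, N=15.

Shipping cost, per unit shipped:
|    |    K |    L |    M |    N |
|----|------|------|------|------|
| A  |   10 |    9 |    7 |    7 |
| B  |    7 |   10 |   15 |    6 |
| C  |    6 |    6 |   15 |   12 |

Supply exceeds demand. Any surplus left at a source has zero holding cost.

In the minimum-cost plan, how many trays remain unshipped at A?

Minimum-cost shipments:
  A→L: 30 × 9 = 270
  A→M: 60 × 7 = 420
  A→N: 15 × 7 = 105
  B→K: 40 × 7 = 280
  C→K: 5 × 6 = 30
  C→L: 70 × 6 = 420
Total cost = 1525.
A ships 105 of its 115, leaving 10.

10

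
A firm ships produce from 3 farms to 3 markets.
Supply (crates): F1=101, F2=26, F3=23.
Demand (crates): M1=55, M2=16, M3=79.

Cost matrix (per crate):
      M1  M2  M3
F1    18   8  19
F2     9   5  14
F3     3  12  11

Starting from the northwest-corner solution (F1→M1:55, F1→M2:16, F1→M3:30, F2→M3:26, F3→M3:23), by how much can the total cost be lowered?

265

Current plan cost = 55·18 + 16·8 + 30·19 + 26·14 + 23·11 = 2305.
Optimal plan:
  F1->M1: 6 crates
  F1->M2: 16 crates
  F1->M3: 79 crates
  F2->M1: 26 crates
  F3->M1: 23 crates
Optimal cost = 2040.
Saving = 2305 − 2040 = 265.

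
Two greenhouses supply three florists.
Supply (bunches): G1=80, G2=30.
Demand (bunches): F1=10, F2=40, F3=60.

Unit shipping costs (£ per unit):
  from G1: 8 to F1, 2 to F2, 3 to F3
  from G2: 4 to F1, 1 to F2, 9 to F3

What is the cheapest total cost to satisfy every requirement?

A cheapest plan:
  G1->F2: 20 × £2 = £40
  G1->F3: 60 × £3 = £180
  G2->F1: 10 × £4 = £40
  G2->F2: 20 × £1 = £20
Total = 40 + 180 + 40 + 20 = £280.
(Supply check: G1 ships 80; G2 ships 30.)

280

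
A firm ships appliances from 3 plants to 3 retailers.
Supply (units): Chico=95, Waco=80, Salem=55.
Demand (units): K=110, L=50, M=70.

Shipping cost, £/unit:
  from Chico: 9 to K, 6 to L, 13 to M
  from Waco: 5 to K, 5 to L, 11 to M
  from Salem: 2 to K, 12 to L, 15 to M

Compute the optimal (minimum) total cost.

One minimum-cost allocation:
  Chico to L: 50 × £6 = £300
  Chico to M: 45 × £13 = £585
  Waco to K: 55 × £5 = £275
  Waco to M: 25 × £11 = £275
  Salem to K: 55 × £2 = £110
Total = 300 + 585 + 275 + 275 + 110 = £1545.

1545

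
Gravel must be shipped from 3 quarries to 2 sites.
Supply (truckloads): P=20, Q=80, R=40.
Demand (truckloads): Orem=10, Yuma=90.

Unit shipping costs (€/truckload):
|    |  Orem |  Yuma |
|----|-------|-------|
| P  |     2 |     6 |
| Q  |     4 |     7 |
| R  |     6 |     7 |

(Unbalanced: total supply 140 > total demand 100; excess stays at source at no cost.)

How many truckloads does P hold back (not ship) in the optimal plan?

An optimal plan:
  P to Orem: 10 × €2 = €20
  P to Yuma: 10 × €6 = €60
  Q to Yuma: 40 × €7 = €280
  R to Yuma: 40 × €7 = €280
Total cost = €640.
P ships 20 of its 20, leaving 0.

0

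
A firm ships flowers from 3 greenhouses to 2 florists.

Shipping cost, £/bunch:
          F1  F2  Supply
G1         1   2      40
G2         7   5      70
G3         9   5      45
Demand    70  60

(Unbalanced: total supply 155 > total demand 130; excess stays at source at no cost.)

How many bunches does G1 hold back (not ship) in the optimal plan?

0

An optimal plan:
  G1→F1: 40 × £1 = £40
  G2→F1: 30 × £7 = £210
  G2→F2: 15 × £5 = £75
  G3→F2: 45 × £5 = £225
Total cost = £550.
G1 ships 40 of its 40, leaving 0.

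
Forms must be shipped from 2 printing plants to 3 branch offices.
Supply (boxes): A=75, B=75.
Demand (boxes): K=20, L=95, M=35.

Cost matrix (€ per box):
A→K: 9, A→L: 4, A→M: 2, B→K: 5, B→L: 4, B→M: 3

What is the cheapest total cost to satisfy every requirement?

Optimal allocation:
  A->L: 40 × €4 = €160
  A->M: 35 × €2 = €70
  B->K: 20 × €5 = €100
  B->L: 55 × €4 = €220
Total = 160 + 70 + 100 + 220 = €550.

550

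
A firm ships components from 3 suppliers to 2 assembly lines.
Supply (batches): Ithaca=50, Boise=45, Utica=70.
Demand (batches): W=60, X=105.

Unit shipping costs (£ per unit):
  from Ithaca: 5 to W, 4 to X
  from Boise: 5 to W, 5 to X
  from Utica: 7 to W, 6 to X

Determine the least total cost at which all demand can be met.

860

A cheapest plan:
  Ithaca to X: 50 × £4 = £200
  Boise to W: 45 × £5 = £225
  Utica to W: 15 × £7 = £105
  Utica to X: 55 × £6 = £330
Total = 200 + 225 + 105 + 330 = £860.
(Supply check: Ithaca ships 50; Boise ships 45; Utica ships 70.)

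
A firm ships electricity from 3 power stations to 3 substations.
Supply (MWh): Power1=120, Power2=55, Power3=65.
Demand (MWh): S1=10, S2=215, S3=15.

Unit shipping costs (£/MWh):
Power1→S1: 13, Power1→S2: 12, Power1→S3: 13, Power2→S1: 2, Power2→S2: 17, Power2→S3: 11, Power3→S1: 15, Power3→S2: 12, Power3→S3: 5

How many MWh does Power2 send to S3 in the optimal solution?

0

Optimal shipments:
  Power1->S2: 120 × £12 = £1440
  Power2->S1: 10 × £2 = £20
  Power2->S2: 45 × £17 = £765
  Power3->S2: 50 × £12 = £600
  Power3->S3: 15 × £5 = £75
Total cost = £2900.
The route Power2→S3 is not used.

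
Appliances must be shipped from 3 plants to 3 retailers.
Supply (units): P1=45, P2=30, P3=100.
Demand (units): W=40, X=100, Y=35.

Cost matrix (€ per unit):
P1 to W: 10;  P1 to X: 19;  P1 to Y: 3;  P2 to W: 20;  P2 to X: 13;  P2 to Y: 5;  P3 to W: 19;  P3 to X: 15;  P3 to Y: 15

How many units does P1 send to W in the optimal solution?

40

Optimal shipments:
  P1→W: 40 × €10 = €400
  P1→Y: 5 × €3 = €15
  P2→Y: 30 × €5 = €150
  P3→X: 100 × €15 = €1500
Total cost = €2065.
So P1→W carries 40 units.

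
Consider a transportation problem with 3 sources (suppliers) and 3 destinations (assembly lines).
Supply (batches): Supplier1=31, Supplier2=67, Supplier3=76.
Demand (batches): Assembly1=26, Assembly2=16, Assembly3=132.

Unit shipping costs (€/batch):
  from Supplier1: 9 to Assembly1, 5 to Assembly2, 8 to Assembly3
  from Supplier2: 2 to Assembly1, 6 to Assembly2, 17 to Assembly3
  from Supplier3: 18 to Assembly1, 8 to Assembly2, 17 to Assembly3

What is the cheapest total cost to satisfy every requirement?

2113

Optimal allocation:
  Supplier1→Assembly3: 31 × €8 = €248
  Supplier2→Assembly1: 26 × €2 = €52
  Supplier2→Assembly2: 16 × €6 = €96
  Supplier2→Assembly3: 25 × €17 = €425
  Supplier3→Assembly3: 76 × €17 = €1292
Total = 248 + 52 + 96 + 425 + 1292 = €2113.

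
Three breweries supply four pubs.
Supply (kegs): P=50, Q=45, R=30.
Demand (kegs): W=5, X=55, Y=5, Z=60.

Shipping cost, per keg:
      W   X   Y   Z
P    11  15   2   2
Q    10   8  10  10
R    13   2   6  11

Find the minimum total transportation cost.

560

A cheapest plan:
  P→Z: 50 × 2 = 100
  Q→W: 5 × 10 = 50
  Q→X: 25 × 8 = 200
  Q→Y: 5 × 10 = 50
  Q→Z: 10 × 10 = 100
  R→X: 30 × 2 = 60
Total = 100 + 50 + 200 + 50 + 100 + 60 = 560.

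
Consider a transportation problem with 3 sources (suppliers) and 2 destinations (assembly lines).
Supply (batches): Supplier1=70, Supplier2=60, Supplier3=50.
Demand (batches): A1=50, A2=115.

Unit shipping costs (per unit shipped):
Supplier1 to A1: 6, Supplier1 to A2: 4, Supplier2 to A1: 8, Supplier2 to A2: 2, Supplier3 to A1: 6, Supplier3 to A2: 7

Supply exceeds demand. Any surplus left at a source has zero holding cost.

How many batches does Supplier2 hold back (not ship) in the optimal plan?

Minimum-cost shipments:
  Supplier1->A2: 55 × 4 = 220
  Supplier2->A2: 60 × 2 = 120
  Supplier3->A1: 50 × 6 = 300
Total cost = 640.
Supplier2 ships 60 of its 60, leaving 0.

0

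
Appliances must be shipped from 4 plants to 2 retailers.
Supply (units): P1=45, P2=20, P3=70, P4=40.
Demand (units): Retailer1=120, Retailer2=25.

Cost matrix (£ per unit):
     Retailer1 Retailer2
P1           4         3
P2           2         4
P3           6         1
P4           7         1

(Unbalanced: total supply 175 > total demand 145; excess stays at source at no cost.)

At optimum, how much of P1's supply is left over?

0

An optimal plan:
  P1→Retailer1: 45 × £4 = £180
  P2→Retailer1: 20 × £2 = £40
  P3→Retailer1: 55 × £6 = £330
  P3→Retailer2: 15 × £1 = £15
  P4→Retailer2: 10 × £1 = £10
Total cost = £575.
P1 ships 45 of its 45, leaving 0.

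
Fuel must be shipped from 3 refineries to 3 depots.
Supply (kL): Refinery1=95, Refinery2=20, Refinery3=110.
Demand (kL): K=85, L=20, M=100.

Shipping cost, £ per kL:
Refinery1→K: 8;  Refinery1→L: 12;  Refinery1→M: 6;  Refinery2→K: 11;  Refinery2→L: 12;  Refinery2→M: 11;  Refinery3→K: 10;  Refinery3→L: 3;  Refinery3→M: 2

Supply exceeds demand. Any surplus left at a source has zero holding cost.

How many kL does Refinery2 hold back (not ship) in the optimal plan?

An optimal plan:
  Refinery1–K: 85 × £8 = £680
  Refinery1–M: 10 × £6 = £60
  Refinery3–L: 20 × £3 = £60
  Refinery3–M: 90 × £2 = £180
Total cost = £980.
Refinery2 ships 0 of its 20, leaving 20.

20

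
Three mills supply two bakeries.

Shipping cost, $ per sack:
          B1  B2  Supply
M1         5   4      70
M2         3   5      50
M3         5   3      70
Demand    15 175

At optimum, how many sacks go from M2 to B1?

The minimum-cost plan:
  M1–B2: 70 × $4 = $280
  M2–B1: 15 × $3 = $45
  M2–B2: 35 × $5 = $175
  M3–B2: 70 × $3 = $210
Total cost = $710.
So M2→B1 carries 15 sacks.

15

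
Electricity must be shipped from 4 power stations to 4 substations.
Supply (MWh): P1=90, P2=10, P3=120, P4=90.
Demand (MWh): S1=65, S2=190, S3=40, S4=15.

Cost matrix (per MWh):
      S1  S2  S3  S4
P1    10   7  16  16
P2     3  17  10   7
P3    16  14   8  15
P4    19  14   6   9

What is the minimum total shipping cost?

A cheapest plan:
  P1–S2: 90 MWh
  P2–S1: 10 MWh
  P3–S1: 55 MWh
  P3–S2: 65 MWh
  P4–S2: 35 MWh
  P4–S3: 40 MWh
  P4–S4: 15 MWh
Total cost = 3315.
(Supply check: P1 ships 90; P2 ships 10; P3 ships 120; P4 ships 90.)

3315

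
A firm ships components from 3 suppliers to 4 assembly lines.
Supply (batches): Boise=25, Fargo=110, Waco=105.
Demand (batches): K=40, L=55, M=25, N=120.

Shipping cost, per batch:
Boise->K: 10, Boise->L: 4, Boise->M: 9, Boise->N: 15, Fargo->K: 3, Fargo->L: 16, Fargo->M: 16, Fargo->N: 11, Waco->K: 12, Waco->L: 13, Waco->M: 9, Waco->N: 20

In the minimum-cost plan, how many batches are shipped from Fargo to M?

Optimal shipments:
  Boise–L: 25 × 4 = 100
  Fargo–N: 110 × 11 = 1210
  Waco–K: 40 × 12 = 480
  Waco–L: 30 × 13 = 390
  Waco–M: 25 × 9 = 225
  Waco–N: 10 × 20 = 200
Total cost = 2605.
The route Fargo→M is not used.

0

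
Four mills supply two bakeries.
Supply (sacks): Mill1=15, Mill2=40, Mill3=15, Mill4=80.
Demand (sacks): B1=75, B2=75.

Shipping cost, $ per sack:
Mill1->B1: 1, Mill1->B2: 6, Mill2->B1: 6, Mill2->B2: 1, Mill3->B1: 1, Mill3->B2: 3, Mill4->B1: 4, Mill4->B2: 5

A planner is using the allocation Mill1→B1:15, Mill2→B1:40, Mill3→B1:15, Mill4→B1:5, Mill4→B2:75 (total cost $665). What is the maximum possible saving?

Current plan cost = 15·1 + 40·6 + 15·1 + 5·4 + 75·5 = $665.
Optimal plan:
  Mill1→B1: 15 × $1 = $15
  Mill2→B2: 40 × $1 = $40
  Mill3→B1: 15 × $1 = $15
  Mill4→B1: 45 × $4 = $180
  Mill4→B2: 35 × $5 = $175
Optimal cost = $425.
Saving = 665 − 425 = $240.

240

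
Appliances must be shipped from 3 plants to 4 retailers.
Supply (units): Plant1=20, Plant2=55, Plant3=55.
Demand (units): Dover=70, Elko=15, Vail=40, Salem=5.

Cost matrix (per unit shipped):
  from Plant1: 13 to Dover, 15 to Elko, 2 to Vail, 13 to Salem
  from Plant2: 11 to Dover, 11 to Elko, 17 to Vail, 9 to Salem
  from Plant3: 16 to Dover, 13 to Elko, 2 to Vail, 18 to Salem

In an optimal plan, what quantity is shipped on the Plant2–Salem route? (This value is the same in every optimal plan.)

5

Optimal shipments:
  Plant1–Dover: 20 units
  Plant2–Dover: 50 units
  Plant2–Salem: 5 units
  Plant3–Elko: 15 units
  Plant3–Vail: 40 units
Total cost = 1130.
So Plant2→Salem carries 5 units.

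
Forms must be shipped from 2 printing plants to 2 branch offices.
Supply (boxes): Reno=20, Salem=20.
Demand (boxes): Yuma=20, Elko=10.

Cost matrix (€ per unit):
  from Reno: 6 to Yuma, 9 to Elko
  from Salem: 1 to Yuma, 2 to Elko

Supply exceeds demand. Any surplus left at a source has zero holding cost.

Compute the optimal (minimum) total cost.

Optimal allocation:
  Reno→Yuma: 10 × €6 = €60
  Salem→Yuma: 10 × €1 = €10
  Salem→Elko: 10 × €2 = €20
Total = 60 + 10 + 20 = €90.

90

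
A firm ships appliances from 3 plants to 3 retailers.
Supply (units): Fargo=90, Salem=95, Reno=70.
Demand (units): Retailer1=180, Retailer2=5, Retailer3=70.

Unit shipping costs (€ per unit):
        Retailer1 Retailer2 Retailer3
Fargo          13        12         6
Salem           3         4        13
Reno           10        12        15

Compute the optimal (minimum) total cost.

1660

An optimal shipping plan:
  Fargo–Retailer1: 15 × €13 = €195
  Fargo–Retailer2: 5 × €12 = €60
  Fargo–Retailer3: 70 × €6 = €420
  Salem–Retailer1: 95 × €3 = €285
  Reno–Retailer1: 70 × €10 = €700
Total = 195 + 60 + 420 + 285 + 700 = €1660.
(Supply check: Fargo ships 90; Salem ships 95; Reno ships 70.)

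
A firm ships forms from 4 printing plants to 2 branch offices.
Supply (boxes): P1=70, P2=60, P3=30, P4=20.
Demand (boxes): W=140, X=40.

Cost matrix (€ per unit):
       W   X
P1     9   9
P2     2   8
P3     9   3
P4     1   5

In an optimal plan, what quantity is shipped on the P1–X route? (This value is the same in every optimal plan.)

Solving gives:
  P1→W: 60 boxes
  P1→X: 10 boxes
  P2→W: 60 boxes
  P3→X: 30 boxes
  P4→W: 20 boxes
Total cost = €860.
So P1→X carries 10 boxes.

10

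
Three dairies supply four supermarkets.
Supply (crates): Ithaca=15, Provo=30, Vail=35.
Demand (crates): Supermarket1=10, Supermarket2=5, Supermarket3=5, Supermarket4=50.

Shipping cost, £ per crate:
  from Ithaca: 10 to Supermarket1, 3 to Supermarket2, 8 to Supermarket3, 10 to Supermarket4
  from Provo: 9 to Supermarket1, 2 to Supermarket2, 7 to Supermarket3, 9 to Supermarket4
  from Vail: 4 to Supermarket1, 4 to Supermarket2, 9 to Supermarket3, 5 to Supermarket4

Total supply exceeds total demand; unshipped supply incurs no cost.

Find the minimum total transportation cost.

Optimal allocation:
  Ithaca–Supermarket3: 5 × £8 = £40
  Provo–Supermarket2: 5 × £2 = £10
  Provo–Supermarket4: 25 × £9 = £225
  Vail–Supermarket1: 10 × £4 = £40
  Vail–Supermarket4: 25 × £5 = £125
Total = 40 + 10 + 225 + 40 + 125 = £440.

440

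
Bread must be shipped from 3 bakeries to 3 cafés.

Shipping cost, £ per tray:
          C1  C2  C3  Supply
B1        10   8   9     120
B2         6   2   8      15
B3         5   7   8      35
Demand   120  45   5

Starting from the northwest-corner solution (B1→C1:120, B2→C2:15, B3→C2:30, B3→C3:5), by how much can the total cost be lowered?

Current plan cost = 120·10 + 15·2 + 30·7 + 5·8 = £1480.
Optimal plan:
  B1->C1: 85 trays
  B1->C2: 30 trays
  B1->C3: 5 trays
  B2->C2: 15 trays
  B3->C1: 35 trays
Optimal cost = £1340.
Saving = 1480 − 1340 = £140.

140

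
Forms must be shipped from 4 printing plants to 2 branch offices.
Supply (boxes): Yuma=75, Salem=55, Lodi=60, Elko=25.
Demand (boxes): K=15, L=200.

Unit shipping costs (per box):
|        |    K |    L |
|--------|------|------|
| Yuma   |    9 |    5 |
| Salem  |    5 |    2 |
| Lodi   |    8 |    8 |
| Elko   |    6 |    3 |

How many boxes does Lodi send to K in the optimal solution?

Solving gives:
  Yuma->L: 75 × 5 = 375
  Salem->L: 55 × 2 = 110
  Lodi->K: 15 × 8 = 120
  Lodi->L: 45 × 8 = 360
  Elko->L: 25 × 3 = 75
Total cost = 1040.
So Lodi→K carries 15 boxes.

15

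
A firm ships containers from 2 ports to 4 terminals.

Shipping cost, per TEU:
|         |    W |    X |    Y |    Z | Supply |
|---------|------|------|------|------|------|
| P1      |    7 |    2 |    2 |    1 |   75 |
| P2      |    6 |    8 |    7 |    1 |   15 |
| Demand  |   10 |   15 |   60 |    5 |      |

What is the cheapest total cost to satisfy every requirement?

Optimal allocation:
  P1→X: 15 × 2 = 30
  P1→Y: 60 × 2 = 120
  P2→W: 10 × 6 = 60
  P2→Z: 5 × 1 = 5
Total = 30 + 120 + 60 + 5 = 215.

215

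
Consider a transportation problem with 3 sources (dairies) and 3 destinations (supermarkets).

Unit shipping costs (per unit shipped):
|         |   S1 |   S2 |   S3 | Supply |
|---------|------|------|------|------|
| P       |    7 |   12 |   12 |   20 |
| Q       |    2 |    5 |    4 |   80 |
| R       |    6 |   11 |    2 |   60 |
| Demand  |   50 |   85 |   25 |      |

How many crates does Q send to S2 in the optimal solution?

The minimum-cost plan:
  P to S1: 15 crates
  P to S2: 5 crates
  Q to S2: 80 crates
  R to S1: 35 crates
  R to S3: 25 crates
Total cost = 825.
So Q→S2 carries 80 crates.

80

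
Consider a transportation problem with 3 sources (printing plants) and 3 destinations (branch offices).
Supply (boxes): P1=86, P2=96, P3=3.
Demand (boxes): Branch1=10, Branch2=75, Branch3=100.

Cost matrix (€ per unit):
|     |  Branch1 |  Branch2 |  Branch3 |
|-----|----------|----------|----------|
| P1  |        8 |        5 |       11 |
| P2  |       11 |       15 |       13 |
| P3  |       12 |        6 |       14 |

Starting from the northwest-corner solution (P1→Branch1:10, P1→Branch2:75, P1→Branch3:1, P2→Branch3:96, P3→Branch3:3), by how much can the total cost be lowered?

Current plan cost = 10·8 + 75·5 + 1·11 + 96·13 + 3·14 = €1756.
Optimal plan:
  P1 to Branch1: 10 × €8 = €80
  P1 to Branch2: 72 × €5 = €360
  P1 to Branch3: 4 × €11 = €44
  P2 to Branch3: 96 × €13 = €1248
  P3 to Branch2: 3 × €6 = €18
Optimal cost = €1750.
Saving = 1756 − 1750 = €6.

6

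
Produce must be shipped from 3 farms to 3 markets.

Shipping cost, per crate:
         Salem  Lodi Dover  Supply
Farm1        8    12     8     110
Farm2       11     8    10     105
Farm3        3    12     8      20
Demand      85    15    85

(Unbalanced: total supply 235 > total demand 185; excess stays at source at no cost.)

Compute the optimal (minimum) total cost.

A cheapest plan:
  Farm1–Salem: 65 × 8 = 520
  Farm1–Dover: 45 × 8 = 360
  Farm2–Lodi: 15 × 8 = 120
  Farm2–Dover: 40 × 10 = 400
  Farm3–Salem: 20 × 3 = 60
Total = 520 + 360 + 120 + 400 + 60 = 1460.
(Supply check: Farm1 ships 110; Farm2 ships 55; Farm3 ships 20.)

1460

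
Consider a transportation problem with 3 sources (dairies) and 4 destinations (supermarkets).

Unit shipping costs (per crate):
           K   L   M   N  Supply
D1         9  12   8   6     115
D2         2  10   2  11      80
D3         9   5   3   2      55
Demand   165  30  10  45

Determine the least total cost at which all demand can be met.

An optimal shipping plan:
  D1 to K: 85 × 9 = 765
  D1 to N: 30 × 6 = 180
  D2 to K: 80 × 2 = 160
  D3 to L: 30 × 5 = 150
  D3 to M: 10 × 3 = 30
  D3 to N: 15 × 2 = 30
Total = 765 + 180 + 160 + 150 + 30 + 30 = 1315.

1315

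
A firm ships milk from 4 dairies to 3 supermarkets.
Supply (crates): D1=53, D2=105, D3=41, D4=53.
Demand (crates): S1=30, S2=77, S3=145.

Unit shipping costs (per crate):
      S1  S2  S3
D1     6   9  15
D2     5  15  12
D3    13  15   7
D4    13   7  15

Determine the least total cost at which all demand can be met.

2301

One minimum-cost allocation:
  D1 to S1: 29 crates
  D1 to S2: 24 crates
  D2 to S1: 1 crates
  D2 to S3: 104 crates
  D3 to S3: 41 crates
  D4 to S2: 53 crates
Total cost = 2301.
(Supply check: D1 ships 53; D2 ships 105; D3 ships 41; D4 ships 53.)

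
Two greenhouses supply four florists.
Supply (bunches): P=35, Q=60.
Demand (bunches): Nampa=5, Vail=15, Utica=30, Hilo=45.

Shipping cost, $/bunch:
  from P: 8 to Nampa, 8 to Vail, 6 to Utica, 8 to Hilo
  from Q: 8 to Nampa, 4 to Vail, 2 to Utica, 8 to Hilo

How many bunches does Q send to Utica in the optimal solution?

Solving gives:
  P–Hilo: 35 × $8 = $280
  Q–Nampa: 5 × $8 = $40
  Q–Vail: 15 × $4 = $60
  Q–Utica: 30 × $2 = $60
  Q–Hilo: 10 × $8 = $80
Total cost = $520.
So Q→Utica carries 30 bunches.

30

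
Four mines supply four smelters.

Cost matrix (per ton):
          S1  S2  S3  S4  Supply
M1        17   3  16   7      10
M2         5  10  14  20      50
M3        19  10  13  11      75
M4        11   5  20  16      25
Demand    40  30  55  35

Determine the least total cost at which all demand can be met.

1430

Optimal allocation:
  M1–S2: 5 × 3 = 15
  M1–S4: 5 × 7 = 35
  M2–S1: 40 × 5 = 200
  M2–S3: 10 × 14 = 140
  M3–S3: 45 × 13 = 585
  M3–S4: 30 × 11 = 330
  M4–S2: 25 × 5 = 125
Total = 15 + 35 + 200 + 140 + 585 + 330 + 125 = 1430.
(Supply check: M1 ships 10; M2 ships 50; M3 ships 75; M4 ships 25.)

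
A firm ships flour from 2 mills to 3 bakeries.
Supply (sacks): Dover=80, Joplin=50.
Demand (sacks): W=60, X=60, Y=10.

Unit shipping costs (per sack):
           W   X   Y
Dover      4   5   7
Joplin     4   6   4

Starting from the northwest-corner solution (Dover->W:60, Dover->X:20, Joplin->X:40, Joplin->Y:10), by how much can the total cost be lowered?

40

Current plan cost = 60·4 + 20·5 + 40·6 + 10·4 = 620.
Optimal plan:
  Dover to W: 20 × 4 = 80
  Dover to X: 60 × 5 = 300
  Joplin to W: 40 × 4 = 160
  Joplin to Y: 10 × 4 = 40
Optimal cost = 580.
Saving = 620 − 580 = 40.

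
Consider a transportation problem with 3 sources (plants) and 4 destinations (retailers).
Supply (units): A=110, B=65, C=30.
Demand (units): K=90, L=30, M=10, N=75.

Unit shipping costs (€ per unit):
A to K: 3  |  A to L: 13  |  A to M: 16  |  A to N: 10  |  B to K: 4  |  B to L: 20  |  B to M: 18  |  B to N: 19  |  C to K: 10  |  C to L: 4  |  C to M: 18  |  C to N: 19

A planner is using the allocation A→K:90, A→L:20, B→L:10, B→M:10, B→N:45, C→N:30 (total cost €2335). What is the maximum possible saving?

Current plan cost = 90·3 + 20·13 + 10·20 + 10·18 + 45·19 + 30·19 = €2335.
Optimal plan:
  A→K: 25 × €3 = €75
  A→M: 10 × €16 = €160
  A→N: 75 × €10 = €750
  B→K: 65 × €4 = €260
  C→L: 30 × €4 = €120
Optimal cost = €1365.
Saving = 2335 − 1365 = €970.

970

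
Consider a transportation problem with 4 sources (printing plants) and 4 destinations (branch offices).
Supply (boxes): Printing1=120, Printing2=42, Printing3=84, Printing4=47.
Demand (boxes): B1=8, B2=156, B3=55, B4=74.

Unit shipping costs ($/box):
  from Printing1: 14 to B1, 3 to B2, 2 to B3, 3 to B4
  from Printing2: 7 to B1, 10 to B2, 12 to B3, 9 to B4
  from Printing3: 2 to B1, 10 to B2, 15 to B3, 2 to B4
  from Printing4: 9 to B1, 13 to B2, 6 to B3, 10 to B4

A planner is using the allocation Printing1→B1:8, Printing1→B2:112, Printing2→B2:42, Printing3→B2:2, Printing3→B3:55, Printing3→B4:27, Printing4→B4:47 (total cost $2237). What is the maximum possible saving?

Current plan cost = 8·14 + 112·3 + 42·10 + 2·10 + 55·15 + 27·2 + 47·10 = $2237.
Optimal plan:
  Printing1→B2: 112 × $3 = $336
  Printing1→B3: 8 × $2 = $16
  Printing2→B2: 42 × $10 = $420
  Printing3→B1: 8 × $2 = $16
  Printing3→B2: 2 × $10 = $20
  Printing3→B4: 74 × $2 = $148
  Printing4→B3: 47 × $6 = $282
Optimal cost = $1238.
Saving = 2237 − 1238 = $999.

999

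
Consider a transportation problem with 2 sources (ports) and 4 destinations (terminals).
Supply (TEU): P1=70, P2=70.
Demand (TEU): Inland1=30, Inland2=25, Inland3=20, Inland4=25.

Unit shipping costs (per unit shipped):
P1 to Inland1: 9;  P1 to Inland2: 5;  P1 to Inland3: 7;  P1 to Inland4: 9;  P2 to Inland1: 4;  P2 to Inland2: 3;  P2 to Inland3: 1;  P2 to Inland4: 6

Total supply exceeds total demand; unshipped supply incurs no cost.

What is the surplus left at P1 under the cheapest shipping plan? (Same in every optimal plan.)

40

Minimum-cost shipments:
  P1–Inland2: 25 × 5 = 125
  P1–Inland4: 5 × 9 = 45
  P2–Inland1: 30 × 4 = 120
  P2–Inland3: 20 × 1 = 20
  P2–Inland4: 20 × 6 = 120
Total cost = 430.
P1 ships 30 of its 70, leaving 40.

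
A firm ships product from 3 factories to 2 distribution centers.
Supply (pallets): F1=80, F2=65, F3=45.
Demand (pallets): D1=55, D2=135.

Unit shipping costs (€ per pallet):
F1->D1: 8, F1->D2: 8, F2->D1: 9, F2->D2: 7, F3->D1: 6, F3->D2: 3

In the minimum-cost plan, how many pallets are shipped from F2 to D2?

65

The minimum-cost plan:
  F1→D1: 55 pallets
  F1→D2: 25 pallets
  F2→D2: 65 pallets
  F3→D2: 45 pallets
Total cost = €1230.
So F2→D2 carries 65 pallets.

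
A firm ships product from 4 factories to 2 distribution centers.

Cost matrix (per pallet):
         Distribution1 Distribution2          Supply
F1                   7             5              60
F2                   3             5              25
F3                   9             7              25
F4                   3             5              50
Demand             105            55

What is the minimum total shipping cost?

760

A cheapest plan:
  F1→Distribution1: 5 × 7 = 35
  F1→Distribution2: 55 × 5 = 275
  F2→Distribution1: 25 × 3 = 75
  F3→Distribution1: 25 × 9 = 225
  F4→Distribution1: 50 × 3 = 150
Total = 35 + 275 + 75 + 225 + 150 = 760.
(Supply check: F1 ships 60; F2 ships 25; F3 ships 25; F4 ships 50.)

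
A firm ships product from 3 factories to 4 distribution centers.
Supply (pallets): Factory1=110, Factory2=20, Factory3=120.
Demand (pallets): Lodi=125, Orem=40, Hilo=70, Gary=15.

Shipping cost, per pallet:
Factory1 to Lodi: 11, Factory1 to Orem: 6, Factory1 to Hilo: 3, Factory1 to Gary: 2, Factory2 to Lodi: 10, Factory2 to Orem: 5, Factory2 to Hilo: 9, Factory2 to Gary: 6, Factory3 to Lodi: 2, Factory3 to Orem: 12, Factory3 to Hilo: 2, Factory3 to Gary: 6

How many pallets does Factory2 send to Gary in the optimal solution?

The minimum-cost plan:
  Factory1–Orem: 25 × 6 = 150
  Factory1–Hilo: 70 × 3 = 210
  Factory1–Gary: 15 × 2 = 30
  Factory2–Lodi: 5 × 10 = 50
  Factory2–Orem: 15 × 5 = 75
  Factory3–Lodi: 120 × 2 = 240
Total cost = 755.
The route Factory2→Gary is not used.

0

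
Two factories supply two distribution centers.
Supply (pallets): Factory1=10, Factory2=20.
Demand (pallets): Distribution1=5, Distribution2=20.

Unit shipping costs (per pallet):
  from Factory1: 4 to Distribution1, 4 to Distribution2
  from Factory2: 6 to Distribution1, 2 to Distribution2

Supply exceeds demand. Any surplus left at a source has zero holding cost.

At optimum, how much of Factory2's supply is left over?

Minimum-cost shipments:
  Factory1–Distribution1: 5 × 4 = 20
  Factory2–Distribution2: 20 × 2 = 40
Total cost = 60.
Factory2 ships 20 of its 20, leaving 0.

0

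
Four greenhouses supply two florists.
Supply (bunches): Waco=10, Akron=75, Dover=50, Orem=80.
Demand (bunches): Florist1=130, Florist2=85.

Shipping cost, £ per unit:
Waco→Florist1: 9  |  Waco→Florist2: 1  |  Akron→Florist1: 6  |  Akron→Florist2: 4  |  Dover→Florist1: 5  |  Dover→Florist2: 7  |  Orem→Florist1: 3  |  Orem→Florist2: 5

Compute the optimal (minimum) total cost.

800

One minimum-cost allocation:
  Waco to Florist2: 10 bunches
  Akron to Florist2: 75 bunches
  Dover to Florist1: 50 bunches
  Orem to Florist1: 80 bunches
Total cost = £800.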